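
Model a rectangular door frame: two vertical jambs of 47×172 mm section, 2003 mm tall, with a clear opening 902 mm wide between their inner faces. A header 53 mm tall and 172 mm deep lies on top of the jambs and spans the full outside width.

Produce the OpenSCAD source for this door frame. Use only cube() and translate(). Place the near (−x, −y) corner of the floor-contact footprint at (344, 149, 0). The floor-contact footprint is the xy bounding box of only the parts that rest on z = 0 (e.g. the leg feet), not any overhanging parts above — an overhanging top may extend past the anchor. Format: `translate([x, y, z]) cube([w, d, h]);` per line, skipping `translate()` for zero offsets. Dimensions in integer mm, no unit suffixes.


translate([344, 149, 0]) cube([47, 172, 2003]);
translate([1293, 149, 0]) cube([47, 172, 2003]);
translate([344, 149, 2003]) cube([996, 172, 53]);


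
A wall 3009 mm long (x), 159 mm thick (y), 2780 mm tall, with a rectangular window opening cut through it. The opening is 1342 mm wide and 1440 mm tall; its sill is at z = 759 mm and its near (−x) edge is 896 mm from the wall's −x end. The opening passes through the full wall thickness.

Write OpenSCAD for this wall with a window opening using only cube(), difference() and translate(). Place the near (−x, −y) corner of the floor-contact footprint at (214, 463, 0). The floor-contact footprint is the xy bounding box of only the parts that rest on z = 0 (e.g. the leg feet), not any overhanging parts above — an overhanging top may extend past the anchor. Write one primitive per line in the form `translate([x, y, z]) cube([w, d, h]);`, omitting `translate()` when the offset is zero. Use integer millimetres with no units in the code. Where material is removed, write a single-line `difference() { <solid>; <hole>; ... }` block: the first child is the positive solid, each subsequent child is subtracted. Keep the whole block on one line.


difference() { translate([214, 463, 0]) cube([3009, 159, 2780]); translate([1110, 463, 759]) cube([1342, 159, 1440]); }


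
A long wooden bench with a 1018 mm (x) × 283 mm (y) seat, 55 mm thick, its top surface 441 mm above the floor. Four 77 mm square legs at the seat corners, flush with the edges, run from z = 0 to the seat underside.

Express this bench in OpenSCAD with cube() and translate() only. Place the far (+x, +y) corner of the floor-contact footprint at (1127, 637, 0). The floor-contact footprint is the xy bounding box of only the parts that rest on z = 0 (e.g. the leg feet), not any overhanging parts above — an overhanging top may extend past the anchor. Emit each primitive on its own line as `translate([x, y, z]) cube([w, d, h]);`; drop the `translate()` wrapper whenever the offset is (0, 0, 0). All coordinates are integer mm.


translate([109, 354, 386]) cube([1018, 283, 55]);
translate([109, 354, 0]) cube([77, 77, 386]);
translate([109, 560, 0]) cube([77, 77, 386]);
translate([1050, 354, 0]) cube([77, 77, 386]);
translate([1050, 560, 0]) cube([77, 77, 386]);


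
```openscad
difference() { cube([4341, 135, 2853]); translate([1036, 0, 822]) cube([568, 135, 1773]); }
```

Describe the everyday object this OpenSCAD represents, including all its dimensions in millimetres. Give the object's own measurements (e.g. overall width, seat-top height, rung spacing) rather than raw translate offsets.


A wall 4341 mm long (x), 135 mm thick (y), 2853 mm tall, with a rectangular window opening cut through it. The opening is 568 mm wide and 1773 mm tall; its sill is at z = 822 mm and its near (−x) edge is 1036 mm from the wall's −x end. The opening passes through the full wall thickness.


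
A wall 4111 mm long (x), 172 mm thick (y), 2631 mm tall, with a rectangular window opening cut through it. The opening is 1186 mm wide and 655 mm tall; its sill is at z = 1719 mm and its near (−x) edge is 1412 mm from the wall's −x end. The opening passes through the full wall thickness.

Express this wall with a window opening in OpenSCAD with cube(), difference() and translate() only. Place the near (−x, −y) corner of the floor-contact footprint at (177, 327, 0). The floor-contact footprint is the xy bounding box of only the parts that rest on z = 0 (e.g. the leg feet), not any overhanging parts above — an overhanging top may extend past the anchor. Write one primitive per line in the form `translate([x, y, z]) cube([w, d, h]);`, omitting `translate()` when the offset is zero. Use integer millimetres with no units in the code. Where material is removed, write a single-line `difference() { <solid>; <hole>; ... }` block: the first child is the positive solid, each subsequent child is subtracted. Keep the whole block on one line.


difference() { translate([177, 327, 0]) cube([4111, 172, 2631]); translate([1589, 327, 1719]) cube([1186, 172, 655]); }


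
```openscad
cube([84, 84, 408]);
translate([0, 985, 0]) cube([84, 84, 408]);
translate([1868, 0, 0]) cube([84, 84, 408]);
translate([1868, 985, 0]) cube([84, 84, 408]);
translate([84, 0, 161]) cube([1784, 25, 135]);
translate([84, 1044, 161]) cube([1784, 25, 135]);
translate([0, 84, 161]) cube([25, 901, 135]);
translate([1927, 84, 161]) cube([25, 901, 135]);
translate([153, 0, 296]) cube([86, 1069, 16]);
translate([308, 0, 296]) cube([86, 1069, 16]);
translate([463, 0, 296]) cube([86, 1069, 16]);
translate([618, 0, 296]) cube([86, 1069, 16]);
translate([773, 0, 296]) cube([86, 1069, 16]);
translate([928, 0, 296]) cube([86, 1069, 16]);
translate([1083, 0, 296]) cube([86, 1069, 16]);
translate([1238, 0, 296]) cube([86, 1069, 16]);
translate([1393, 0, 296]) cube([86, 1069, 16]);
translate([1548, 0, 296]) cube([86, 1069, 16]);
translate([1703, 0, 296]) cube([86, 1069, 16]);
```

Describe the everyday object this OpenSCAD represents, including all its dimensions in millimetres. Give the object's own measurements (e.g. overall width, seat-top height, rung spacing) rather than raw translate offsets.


A bed frame 1952 mm long (x) by 1069 mm wide (y). Four 84×84 mm corner posts, 408 mm tall, at the corners of the footprint. Four rails of 25 mm thickness and 135 mm height run between adjacent posts with their undersides at z = 161 mm, their outer faces flush with the outside of the frame (the two x-running rails run between the posts' inner faces; the two y-running rails run between the posts' inner faces). 11 slats, each 86 mm wide (x) and 16 mm thick, lie across the top of the two x-running rails, running the full 1069 mm width of the frame in y; along x they sit between the end posts with a 69 mm gap after the −x posts and between neighbouring slats, leaving 79 mm before the +x posts.


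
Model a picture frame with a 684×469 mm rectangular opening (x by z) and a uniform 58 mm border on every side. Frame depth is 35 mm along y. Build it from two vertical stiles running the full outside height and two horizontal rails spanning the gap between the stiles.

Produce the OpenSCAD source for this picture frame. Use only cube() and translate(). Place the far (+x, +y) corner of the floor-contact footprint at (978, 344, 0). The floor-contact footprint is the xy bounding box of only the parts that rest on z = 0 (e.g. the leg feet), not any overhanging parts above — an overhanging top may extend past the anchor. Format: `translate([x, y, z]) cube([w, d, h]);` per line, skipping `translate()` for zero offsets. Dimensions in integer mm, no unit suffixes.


translate([178, 309, 0]) cube([58, 35, 585]);
translate([920, 309, 0]) cube([58, 35, 585]);
translate([236, 309, 0]) cube([684, 35, 58]);
translate([236, 309, 527]) cube([684, 35, 58]);


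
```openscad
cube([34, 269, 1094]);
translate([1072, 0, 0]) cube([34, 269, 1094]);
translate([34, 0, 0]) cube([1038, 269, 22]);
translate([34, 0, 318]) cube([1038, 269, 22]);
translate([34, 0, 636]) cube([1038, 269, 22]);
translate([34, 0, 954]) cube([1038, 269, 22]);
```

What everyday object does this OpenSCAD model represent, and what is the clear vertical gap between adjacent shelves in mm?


A bookshelf. The clear shelf gap is 296 mm.

Two tall side panels with 4 horizontal boards between them — a bookshelf. The first two shelf undersides are at z = 0 and z = 318; with shelf thickness 22, the clear gap is 318 − 0 − 22 = 296 mm.


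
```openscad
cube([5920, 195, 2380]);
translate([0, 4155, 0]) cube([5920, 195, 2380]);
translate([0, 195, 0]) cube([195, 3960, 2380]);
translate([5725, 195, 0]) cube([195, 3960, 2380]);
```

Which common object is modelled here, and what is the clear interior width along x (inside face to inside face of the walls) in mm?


A house (or room) frame. The interior width is 5530 mm.

Four 2380 mm walls enclosing a rectangle with no floor or roof — a room or house frame. Outside width is 5920 mm and wall thickness is 195 mm, so the interior width is 5920 − 2 × 195 = 5530 mm.


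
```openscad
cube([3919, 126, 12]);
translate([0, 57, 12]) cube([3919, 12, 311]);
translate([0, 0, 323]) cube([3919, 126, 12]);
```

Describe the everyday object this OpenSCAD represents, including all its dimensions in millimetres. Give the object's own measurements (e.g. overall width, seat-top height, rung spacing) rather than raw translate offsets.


An I-beam lying along x, 3919 mm long. Overall section height 335 mm. Two flanges 126 mm wide (y) and 12 mm thick, one on the floor and one at the top; a web 12 mm thick runs between them, centred on the flange width.


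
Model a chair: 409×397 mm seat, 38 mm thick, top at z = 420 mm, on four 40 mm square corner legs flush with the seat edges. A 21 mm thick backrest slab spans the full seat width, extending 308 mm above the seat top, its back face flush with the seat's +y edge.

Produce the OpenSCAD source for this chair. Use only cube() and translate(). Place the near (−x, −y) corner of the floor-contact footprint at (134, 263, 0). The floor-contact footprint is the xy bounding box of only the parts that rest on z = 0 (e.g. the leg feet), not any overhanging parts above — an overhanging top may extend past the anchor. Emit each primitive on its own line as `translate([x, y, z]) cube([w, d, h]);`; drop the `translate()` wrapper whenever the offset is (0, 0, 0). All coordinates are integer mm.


translate([134, 263, 382]) cube([409, 397, 38]);
translate([134, 263, 0]) cube([40, 40, 382]);
translate([503, 263, 0]) cube([40, 40, 382]);
translate([134, 620, 0]) cube([40, 40, 382]);
translate([503, 620, 0]) cube([40, 40, 382]);
translate([134, 639, 420]) cube([409, 21, 308]);


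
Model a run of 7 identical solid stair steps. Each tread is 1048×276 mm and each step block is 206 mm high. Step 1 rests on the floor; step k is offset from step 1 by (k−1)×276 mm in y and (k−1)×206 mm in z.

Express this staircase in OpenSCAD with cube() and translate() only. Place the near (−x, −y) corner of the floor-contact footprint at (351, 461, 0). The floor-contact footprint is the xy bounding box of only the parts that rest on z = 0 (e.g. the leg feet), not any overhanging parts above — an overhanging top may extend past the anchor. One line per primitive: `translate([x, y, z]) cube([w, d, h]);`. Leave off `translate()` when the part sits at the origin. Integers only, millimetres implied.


translate([351, 461, 0]) cube([1048, 276, 206]);
translate([351, 737, 206]) cube([1048, 276, 206]);
translate([351, 1013, 412]) cube([1048, 276, 206]);
translate([351, 1289, 618]) cube([1048, 276, 206]);
translate([351, 1565, 824]) cube([1048, 276, 206]);
translate([351, 1841, 1030]) cube([1048, 276, 206]);
translate([351, 2117, 1236]) cube([1048, 276, 206]);


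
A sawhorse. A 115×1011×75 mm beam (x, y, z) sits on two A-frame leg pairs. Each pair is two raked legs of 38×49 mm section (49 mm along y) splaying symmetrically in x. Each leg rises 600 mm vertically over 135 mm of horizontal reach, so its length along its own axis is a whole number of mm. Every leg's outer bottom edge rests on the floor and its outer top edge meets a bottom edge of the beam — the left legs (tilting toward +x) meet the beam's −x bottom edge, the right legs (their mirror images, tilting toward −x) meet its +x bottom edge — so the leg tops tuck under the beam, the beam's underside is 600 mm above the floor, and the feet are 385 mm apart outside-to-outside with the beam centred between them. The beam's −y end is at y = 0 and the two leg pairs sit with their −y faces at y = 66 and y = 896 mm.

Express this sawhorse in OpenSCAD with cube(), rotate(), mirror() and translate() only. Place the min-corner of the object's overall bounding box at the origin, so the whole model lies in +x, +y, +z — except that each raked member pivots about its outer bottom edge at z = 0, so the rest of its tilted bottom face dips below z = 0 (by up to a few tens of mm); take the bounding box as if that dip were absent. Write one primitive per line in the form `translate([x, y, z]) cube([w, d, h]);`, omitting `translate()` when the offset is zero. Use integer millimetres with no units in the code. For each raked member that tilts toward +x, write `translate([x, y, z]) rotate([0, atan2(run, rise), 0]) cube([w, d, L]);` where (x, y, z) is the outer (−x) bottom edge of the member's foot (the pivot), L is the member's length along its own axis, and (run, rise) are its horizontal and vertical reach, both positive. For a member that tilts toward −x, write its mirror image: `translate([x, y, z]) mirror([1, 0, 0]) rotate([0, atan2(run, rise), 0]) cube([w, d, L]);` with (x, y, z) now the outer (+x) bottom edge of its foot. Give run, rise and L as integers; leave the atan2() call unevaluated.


// leg length = √(135² + 600²) = 615
// right-leg outer foot x = 2·135 + 115 = 385
// beam min-corner = (135, 0, 600)
translate([135, 0, 600]) cube([115, 1011, 75]);
translate([0, 66, 0]) rotate([0, atan2(135, 600), 0]) cube([38, 49, 615]);
translate([385, 66, 0]) mirror([1, 0, 0]) rotate([0, atan2(135, 600), 0]) cube([38, 49, 615]);
translate([0, 896, 0]) rotate([0, atan2(135, 600), 0]) cube([38, 49, 615]);
translate([385, 896, 0]) mirror([1, 0, 0]) rotate([0, atan2(135, 600), 0]) cube([38, 49, 615]);


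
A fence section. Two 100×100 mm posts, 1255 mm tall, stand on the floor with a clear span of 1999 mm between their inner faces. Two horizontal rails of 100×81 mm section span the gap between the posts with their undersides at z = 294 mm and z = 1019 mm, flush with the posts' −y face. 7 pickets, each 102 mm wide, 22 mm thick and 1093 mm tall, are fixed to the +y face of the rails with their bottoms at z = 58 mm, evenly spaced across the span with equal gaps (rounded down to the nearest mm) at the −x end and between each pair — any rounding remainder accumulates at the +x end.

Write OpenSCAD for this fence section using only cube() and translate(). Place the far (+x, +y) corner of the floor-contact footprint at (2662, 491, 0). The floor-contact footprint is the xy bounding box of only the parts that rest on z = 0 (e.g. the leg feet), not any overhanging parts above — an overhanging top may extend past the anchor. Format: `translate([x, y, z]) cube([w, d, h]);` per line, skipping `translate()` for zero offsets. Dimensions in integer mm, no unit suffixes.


translate([463, 391, 0]) cube([100, 100, 1255]);
translate([2562, 391, 0]) cube([100, 100, 1255]);
translate([563, 391, 294]) cube([1999, 100, 81]);
translate([563, 391, 1019]) cube([1999, 100, 81]);
translate([723, 491, 58]) cube([102, 22, 1093]);
translate([985, 491, 58]) cube([102, 22, 1093]);
translate([1247, 491, 58]) cube([102, 22, 1093]);
translate([1509, 491, 58]) cube([102, 22, 1093]);
translate([1771, 491, 58]) cube([102, 22, 1093]);
translate([2033, 491, 58]) cube([102, 22, 1093]);
translate([2295, 491, 58]) cube([102, 22, 1093]);


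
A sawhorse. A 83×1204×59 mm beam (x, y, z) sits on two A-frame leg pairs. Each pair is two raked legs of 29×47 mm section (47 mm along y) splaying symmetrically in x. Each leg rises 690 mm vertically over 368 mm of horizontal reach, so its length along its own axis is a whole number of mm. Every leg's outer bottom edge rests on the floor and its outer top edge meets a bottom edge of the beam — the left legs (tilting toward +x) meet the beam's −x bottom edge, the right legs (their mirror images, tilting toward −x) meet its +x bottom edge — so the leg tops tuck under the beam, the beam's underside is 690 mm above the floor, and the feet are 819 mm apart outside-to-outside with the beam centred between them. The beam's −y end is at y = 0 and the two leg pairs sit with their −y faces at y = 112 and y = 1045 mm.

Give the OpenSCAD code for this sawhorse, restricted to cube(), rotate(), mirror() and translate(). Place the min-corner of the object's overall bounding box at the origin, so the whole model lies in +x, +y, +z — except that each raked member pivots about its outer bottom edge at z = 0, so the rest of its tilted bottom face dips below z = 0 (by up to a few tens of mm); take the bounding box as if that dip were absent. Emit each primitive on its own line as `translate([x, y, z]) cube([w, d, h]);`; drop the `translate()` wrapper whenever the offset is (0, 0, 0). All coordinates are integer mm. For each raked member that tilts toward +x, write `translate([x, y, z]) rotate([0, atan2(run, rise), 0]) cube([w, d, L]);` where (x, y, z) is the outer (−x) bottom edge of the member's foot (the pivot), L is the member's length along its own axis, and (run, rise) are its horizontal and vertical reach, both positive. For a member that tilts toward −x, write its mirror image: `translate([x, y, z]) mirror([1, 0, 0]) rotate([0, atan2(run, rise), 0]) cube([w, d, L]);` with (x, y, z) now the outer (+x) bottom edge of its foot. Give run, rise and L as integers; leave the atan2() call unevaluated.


translate([368, 0, 690]) cube([83, 1204, 59]);
translate([0, 112, 0]) rotate([0, atan2(368, 690), 0]) cube([29, 47, 782]);
translate([819, 112, 0]) mirror([1, 0, 0]) rotate([0, atan2(368, 690), 0]) cube([29, 47, 782]);
translate([0, 1045, 0]) rotate([0, atan2(368, 690), 0]) cube([29, 47, 782]);
translate([819, 1045, 0]) mirror([1, 0, 0]) rotate([0, atan2(368, 690), 0]) cube([29, 47, 782]);


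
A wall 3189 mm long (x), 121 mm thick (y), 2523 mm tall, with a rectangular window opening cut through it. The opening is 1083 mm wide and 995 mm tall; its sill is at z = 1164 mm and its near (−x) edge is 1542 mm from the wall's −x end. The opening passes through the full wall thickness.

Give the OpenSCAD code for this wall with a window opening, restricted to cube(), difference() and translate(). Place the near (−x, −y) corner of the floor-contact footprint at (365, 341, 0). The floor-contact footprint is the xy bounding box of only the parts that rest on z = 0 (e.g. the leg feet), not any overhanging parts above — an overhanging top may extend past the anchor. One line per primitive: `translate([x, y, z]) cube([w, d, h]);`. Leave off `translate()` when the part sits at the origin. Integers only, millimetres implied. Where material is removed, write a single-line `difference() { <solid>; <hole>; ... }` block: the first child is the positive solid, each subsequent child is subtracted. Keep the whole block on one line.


difference() { translate([365, 341, 0]) cube([3189, 121, 2523]); translate([1907, 341, 1164]) cube([1083, 121, 995]); }


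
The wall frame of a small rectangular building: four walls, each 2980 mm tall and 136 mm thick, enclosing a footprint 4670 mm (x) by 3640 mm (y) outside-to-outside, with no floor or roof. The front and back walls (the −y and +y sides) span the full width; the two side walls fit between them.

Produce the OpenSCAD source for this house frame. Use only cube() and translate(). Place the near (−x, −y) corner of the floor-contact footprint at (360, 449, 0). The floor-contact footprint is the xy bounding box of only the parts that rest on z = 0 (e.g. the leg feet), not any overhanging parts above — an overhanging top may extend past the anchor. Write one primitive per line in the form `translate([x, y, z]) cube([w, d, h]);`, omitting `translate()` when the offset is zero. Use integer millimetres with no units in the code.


translate([360, 449, 0]) cube([4670, 136, 2980]);
translate([360, 3953, 0]) cube([4670, 136, 2980]);
translate([360, 585, 0]) cube([136, 3368, 2980]);
translate([4894, 585, 0]) cube([136, 3368, 2980]);


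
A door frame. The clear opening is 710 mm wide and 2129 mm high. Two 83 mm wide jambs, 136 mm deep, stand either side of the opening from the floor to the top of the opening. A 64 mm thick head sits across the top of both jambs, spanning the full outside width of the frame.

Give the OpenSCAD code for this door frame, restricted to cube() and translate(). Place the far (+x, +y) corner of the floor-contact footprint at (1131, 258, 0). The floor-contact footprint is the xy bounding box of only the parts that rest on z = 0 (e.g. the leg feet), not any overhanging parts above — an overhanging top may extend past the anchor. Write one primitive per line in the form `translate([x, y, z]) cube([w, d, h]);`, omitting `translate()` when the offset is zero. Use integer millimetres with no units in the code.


translate([255, 122, 0]) cube([83, 136, 2129]);
translate([1048, 122, 0]) cube([83, 136, 2129]);
translate([255, 122, 2129]) cube([876, 136, 64]);


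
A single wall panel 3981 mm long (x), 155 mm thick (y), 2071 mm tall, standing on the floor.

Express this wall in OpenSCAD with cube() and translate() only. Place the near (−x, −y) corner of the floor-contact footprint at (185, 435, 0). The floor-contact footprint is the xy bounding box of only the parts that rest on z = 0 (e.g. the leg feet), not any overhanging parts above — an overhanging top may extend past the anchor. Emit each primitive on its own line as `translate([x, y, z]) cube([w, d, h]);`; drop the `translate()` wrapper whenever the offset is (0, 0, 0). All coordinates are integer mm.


translate([185, 435, 0]) cube([3981, 155, 2071]);


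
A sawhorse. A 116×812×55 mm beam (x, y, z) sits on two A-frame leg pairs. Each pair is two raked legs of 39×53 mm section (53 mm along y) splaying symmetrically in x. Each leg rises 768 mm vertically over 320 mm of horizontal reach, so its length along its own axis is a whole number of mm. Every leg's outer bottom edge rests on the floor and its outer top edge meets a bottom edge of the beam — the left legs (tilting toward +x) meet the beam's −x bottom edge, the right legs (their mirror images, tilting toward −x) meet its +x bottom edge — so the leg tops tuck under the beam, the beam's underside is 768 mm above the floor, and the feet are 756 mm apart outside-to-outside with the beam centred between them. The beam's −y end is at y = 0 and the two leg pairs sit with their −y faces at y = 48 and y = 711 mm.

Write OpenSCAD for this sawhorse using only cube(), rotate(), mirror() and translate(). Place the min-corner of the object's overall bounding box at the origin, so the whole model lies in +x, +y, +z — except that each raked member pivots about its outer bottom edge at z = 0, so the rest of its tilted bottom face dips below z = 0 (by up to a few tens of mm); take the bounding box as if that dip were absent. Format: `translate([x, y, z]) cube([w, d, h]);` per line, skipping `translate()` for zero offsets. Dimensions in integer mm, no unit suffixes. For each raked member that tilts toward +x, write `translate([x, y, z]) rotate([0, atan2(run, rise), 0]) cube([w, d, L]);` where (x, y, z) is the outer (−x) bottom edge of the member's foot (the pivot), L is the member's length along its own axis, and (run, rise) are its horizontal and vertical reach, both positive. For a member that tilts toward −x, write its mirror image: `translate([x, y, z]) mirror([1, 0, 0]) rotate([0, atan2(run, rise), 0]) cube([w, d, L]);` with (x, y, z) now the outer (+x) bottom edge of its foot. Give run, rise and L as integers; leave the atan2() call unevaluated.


translate([320, 0, 768]) cube([116, 812, 55]);
translate([0, 48, 0]) rotate([0, atan2(320, 768), 0]) cube([39, 53, 832]);
translate([756, 48, 0]) mirror([1, 0, 0]) rotate([0, atan2(320, 768), 0]) cube([39, 53, 832]);
translate([0, 711, 0]) rotate([0, atan2(320, 768), 0]) cube([39, 53, 832]);
translate([756, 711, 0]) mirror([1, 0, 0]) rotate([0, atan2(320, 768), 0]) cube([39, 53, 832]);


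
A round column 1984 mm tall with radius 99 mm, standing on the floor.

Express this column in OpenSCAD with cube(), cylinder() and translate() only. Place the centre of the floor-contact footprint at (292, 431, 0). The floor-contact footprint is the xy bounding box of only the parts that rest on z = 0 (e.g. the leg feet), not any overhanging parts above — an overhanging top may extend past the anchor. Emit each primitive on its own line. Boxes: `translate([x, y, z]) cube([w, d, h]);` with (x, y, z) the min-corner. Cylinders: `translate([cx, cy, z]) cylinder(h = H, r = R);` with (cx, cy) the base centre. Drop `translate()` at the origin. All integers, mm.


translate([292, 431, 0]) cylinder(h = 1984, r = 99);


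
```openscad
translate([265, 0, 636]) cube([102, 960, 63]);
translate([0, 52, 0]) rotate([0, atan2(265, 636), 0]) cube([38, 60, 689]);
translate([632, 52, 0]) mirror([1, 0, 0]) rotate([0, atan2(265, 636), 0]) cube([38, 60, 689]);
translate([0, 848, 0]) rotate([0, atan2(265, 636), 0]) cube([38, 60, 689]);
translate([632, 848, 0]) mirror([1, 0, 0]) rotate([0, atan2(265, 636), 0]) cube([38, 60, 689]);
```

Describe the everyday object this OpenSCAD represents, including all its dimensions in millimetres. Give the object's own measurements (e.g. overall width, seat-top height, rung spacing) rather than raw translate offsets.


A sawhorse. A 102×960×63 mm beam (x, y, z) sits on two A-frame leg pairs. Each pair is two raked legs of 38×60 mm section (60 mm along y) splaying symmetrically in x. Each leg rises 636 mm vertically over 265 mm of horizontal reach and is 689 mm long along its own axis. Every leg's outer bottom edge rests on the floor and its outer top edge meets a bottom edge of the beam — the left legs (tilting toward +x) meet the beam's −x bottom edge, the right legs (their mirror images, tilting toward −x) meet its +x bottom edge — so the leg tops tuck under the beam, the beam's underside is 636 mm above the floor, and the feet are 632 mm apart outside-to-outside with the beam centred between them. The two leg pairs are set in 52 mm from either end of the beam.


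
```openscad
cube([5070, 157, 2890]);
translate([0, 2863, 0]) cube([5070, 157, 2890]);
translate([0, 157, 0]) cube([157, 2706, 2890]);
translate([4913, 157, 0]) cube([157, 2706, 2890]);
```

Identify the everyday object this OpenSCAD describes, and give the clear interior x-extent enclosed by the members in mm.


A house (or room) frame. The interior width is 4756 mm.

Four 2890 mm walls enclosing a rectangle with no floor or roof — a room or house frame. Outside width is 5070 mm and wall thickness is 157 mm, so the interior width is 5070 − 2 × 157 = 4756 mm.


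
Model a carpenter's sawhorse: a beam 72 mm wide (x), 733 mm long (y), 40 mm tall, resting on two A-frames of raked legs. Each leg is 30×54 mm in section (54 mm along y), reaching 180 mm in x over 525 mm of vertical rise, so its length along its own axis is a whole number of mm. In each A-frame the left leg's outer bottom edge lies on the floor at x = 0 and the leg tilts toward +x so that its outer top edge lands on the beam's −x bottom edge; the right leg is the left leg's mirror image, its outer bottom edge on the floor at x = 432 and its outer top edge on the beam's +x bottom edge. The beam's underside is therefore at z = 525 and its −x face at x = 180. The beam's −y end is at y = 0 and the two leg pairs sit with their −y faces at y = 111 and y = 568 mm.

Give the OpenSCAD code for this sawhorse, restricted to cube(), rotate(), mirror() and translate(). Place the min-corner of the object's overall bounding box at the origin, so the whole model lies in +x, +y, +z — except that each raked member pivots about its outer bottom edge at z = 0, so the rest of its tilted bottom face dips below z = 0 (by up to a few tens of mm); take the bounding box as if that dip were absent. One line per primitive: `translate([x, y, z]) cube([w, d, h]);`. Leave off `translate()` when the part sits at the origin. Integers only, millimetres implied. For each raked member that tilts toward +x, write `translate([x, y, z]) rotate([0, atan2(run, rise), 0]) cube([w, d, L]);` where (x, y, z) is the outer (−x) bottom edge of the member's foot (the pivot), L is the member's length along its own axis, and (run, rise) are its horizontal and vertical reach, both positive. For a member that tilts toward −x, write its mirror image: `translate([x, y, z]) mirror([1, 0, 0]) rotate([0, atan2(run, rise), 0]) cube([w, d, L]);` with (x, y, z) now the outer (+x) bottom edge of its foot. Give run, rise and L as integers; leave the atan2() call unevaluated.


// leg length = √(180² + 525²) = 555
// right-leg outer foot x = 2·180 + 72 = 432
// beam min-corner = (180, 0, 525)
translate([180, 0, 525]) cube([72, 733, 40]);
translate([0, 111, 0]) rotate([0, atan2(180, 525), 0]) cube([30, 54, 555]);
translate([432, 111, 0]) mirror([1, 0, 0]) rotate([0, atan2(180, 525), 0]) cube([30, 54, 555]);
translate([0, 568, 0]) rotate([0, atan2(180, 525), 0]) cube([30, 54, 555]);
translate([432, 568, 0]) mirror([1, 0, 0]) rotate([0, atan2(180, 525), 0]) cube([30, 54, 555]);


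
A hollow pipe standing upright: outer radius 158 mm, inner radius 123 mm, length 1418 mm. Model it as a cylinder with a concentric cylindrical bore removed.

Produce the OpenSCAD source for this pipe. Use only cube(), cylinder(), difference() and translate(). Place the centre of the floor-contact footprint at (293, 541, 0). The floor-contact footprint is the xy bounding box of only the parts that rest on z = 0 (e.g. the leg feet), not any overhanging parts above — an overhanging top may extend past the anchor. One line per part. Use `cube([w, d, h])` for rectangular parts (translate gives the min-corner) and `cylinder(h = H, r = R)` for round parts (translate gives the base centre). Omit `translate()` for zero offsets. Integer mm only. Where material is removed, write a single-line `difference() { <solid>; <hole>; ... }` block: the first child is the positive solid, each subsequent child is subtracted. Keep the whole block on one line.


difference() { translate([293, 541, 0]) cylinder(h = 1418, r = 158); translate([293, 541, 0]) cylinder(h = 1418, r = 123); }


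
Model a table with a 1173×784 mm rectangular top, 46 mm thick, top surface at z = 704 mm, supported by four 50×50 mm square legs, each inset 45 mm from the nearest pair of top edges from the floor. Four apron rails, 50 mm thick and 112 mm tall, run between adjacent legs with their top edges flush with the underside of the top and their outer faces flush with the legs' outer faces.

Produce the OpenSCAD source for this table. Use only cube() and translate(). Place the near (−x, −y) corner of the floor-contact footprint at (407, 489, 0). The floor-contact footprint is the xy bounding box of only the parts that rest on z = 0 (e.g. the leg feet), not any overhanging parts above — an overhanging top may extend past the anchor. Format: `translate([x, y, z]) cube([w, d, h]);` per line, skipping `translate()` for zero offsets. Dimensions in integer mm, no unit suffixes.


// leg_h = 704 - 46 = 658
// apron z = 658 - 112 = 546
translate([362, 444, 658]) cube([1173, 784, 46]);
translate([407, 489, 0]) cube([50, 50, 658]);
translate([1440, 489, 0]) cube([50, 50, 658]);
translate([407, 1133, 0]) cube([50, 50, 658]);
translate([1440, 1133, 0]) cube([50, 50, 658]);
translate([457, 489, 546]) cube([983, 50, 112]);
translate([457, 1133, 546]) cube([983, 50, 112]);
translate([407, 539, 546]) cube([50, 594, 112]);
translate([1440, 539, 546]) cube([50, 594, 112]);


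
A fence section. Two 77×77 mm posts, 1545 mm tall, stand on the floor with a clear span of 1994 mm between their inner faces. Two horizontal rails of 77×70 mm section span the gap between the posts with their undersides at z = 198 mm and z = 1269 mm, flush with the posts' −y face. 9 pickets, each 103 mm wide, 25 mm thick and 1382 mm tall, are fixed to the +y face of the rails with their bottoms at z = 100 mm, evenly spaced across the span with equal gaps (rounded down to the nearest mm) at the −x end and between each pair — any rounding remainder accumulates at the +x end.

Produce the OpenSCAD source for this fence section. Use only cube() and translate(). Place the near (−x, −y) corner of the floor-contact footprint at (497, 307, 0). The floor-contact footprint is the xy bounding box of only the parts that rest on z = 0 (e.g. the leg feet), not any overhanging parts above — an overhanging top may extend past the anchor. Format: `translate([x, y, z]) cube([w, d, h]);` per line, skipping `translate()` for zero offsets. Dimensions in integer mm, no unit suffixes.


translate([497, 307, 0]) cube([77, 77, 1545]);
translate([2568, 307, 0]) cube([77, 77, 1545]);
translate([574, 307, 198]) cube([1994, 77, 70]);
translate([574, 307, 1269]) cube([1994, 77, 70]);
translate([680, 384, 100]) cube([103, 25, 1382]);
translate([889, 384, 100]) cube([103, 25, 1382]);
translate([1098, 384, 100]) cube([103, 25, 1382]);
translate([1307, 384, 100]) cube([103, 25, 1382]);
translate([1516, 384, 100]) cube([103, 25, 1382]);
translate([1725, 384, 100]) cube([103, 25, 1382]);
translate([1934, 384, 100]) cube([103, 25, 1382]);
translate([2143, 384, 100]) cube([103, 25, 1382]);
translate([2352, 384, 100]) cube([103, 25, 1382]);


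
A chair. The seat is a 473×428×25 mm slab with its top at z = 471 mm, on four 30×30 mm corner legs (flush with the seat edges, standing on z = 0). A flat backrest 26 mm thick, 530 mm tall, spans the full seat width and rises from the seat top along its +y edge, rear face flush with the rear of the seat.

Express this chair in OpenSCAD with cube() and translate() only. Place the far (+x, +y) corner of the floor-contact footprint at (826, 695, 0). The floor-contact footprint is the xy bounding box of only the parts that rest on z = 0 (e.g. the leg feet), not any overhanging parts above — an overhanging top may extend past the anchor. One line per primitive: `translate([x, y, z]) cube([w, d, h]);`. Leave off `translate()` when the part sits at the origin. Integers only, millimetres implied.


// leg_h = 471 - 25 = 446
translate([353, 267, 446]) cube([473, 428, 25]);
translate([353, 267, 0]) cube([30, 30, 446]);
translate([796, 267, 0]) cube([30, 30, 446]);
translate([353, 665, 0]) cube([30, 30, 446]);
translate([796, 665, 0]) cube([30, 30, 446]);
translate([353, 669, 471]) cube([473, 26, 530]);


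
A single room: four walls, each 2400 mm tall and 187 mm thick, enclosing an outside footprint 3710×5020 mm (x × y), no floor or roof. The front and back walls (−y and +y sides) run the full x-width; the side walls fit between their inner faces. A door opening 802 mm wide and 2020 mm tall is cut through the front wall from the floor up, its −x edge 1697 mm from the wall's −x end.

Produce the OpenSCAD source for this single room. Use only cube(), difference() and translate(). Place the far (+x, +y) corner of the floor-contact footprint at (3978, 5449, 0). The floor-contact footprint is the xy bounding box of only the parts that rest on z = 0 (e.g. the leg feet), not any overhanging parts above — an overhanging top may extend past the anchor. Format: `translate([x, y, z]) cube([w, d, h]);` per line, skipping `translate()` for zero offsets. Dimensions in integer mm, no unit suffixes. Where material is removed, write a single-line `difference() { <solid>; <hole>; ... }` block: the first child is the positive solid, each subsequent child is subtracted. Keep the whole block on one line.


difference() { translate([268, 429, 0]) cube([3710, 187, 2400]); translate([1965, 429, 0]) cube([802, 187, 2020]); }
translate([268, 5262, 0]) cube([3710, 187, 2400]);
translate([268, 616, 0]) cube([187, 4646, 2400]);
translate([3791, 616, 0]) cube([187, 4646, 2400]);


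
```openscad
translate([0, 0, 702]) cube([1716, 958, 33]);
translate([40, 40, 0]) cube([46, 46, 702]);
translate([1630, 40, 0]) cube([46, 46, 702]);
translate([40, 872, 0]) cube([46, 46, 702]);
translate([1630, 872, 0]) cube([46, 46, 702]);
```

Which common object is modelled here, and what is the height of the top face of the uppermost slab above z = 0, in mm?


A table. The table height is 735 mm.

A 1716×958×33 slab sits at z = 702 on four 46 mm square posts — a table. The top surface is at 702 + 33 = 735 mm.


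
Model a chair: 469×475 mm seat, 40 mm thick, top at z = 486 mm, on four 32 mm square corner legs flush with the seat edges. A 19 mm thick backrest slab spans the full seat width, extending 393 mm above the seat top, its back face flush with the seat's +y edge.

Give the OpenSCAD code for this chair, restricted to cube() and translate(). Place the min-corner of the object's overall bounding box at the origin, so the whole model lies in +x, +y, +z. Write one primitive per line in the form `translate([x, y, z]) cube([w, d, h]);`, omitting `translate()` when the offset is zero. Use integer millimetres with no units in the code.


translate([0, 0, 446]) cube([469, 475, 40]);
cube([32, 32, 446]);
translate([437, 0, 0]) cube([32, 32, 446]);
translate([0, 443, 0]) cube([32, 32, 446]);
translate([437, 443, 0]) cube([32, 32, 446]);
translate([0, 456, 486]) cube([469, 19, 393]);


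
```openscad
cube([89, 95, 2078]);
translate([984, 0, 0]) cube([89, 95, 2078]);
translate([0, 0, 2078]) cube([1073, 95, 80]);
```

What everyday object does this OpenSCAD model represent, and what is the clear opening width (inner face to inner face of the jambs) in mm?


A door frame. The clear opening width is 895 mm.

Two 2078 mm tall posts with a header on top — a door frame. The left jamb is 89 mm wide at x = 0; the right jamb starts at x = 984. The clear opening is 984 − 89 = 895 mm.


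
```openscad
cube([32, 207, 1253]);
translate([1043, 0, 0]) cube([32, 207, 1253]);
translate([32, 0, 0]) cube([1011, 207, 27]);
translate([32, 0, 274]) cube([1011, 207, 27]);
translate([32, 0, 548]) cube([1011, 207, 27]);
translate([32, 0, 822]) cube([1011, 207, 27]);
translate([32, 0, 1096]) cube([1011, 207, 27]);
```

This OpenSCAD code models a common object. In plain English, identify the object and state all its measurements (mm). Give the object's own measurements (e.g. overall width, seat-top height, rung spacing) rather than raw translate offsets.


An open bookshelf. Two side panels, each 32 mm thick, 207 mm deep and 1253 mm tall, stand 1075 mm apart (outside-to-outside). Between them sit 5 shelves, each 27 mm thick and 207 mm deep, spanning the full gap between the sides. The bottom shelf rests on the floor (its underside at z = 0) and the clear gap between one shelf's top and the next shelf's underside is 247 mm.


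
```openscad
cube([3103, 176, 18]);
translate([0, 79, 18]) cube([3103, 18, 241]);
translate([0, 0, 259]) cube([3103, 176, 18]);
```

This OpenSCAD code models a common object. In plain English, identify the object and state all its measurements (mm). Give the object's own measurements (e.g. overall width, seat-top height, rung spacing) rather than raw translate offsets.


An I-beam lying along x, 3103 mm long. Overall section height 277 mm. Two flanges 176 mm wide (y) and 18 mm thick, one on the floor and one at the top; a web 18 mm thick runs between them, centred on the flange width.


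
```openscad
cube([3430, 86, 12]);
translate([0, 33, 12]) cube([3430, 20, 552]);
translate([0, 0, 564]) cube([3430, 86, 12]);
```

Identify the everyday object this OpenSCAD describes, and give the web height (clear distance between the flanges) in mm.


An I-beam. The web height is 552 mm.

Two wide flanges with a thin centred web — an I-beam. Overall 576 mm minus two 12 mm flanges gives a web of 576 − 2·12 = 552 mm.


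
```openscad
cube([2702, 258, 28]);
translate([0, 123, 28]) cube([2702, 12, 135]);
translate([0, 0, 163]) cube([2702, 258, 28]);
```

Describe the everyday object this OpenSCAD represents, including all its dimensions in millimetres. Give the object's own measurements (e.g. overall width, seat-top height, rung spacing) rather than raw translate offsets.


An I-beam lying along x, 2702 mm long. Overall section height 191 mm. Two flanges 258 mm wide (y) and 28 mm thick, one on the floor and one at the top; a web 12 mm thick runs between them, centred on the flange width.
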